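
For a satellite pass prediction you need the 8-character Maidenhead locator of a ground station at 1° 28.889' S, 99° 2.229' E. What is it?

NI98mm44

Add 180° to longitude and 90° to latitude: 279.03715, 88.51852.
Field (20°×10°, letters A–R): 279.03715/20 → 13 → N, 88.51852/10 → 8 → I; chars NI.
Square (2°×1°, digits 0–9): 19.03715/2 → 9, 8.51852/1 → 8; chars 98.
Subsquare (5′×2.5′, letters a–x): 1.03715/0.0833333 → 12 → m, 0.51852/0.0416667 → 12 → m; chars mm.
Extended square (30″×15″, digits 0–9): 0.03715/0.00833333 → 4, 0.01852/0.00416667 → 4; chars 44.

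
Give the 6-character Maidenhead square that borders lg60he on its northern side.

Latitude subsquare e = 4; +1 → 5 = f.
The longitude characters are unchanged.

LG60hf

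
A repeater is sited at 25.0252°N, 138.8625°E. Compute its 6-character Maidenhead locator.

Offset from 180°W / 90°S: lon 318.8625°, lat 115.0252°.
Field: lon ⌊318.8625/20⌋ = 15 → P; lat ⌊115.0252/10⌋ = 11 → L.
Square: lon ⌊18.8625/2⌋ = 9; lat ⌊5.0252/1⌋ = 5.
Subsquare: lon ⌊0.8625/0.0833333⌋ = 10 → k; lat ⌊0.0252/0.0416667⌋ = 0 → a.

PL95ka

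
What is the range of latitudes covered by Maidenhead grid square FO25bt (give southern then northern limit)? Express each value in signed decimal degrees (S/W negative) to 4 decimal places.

Field F=5, O=14: +5·20° lon, +14·10° lat → SW at lon -80°, lat 50°.
Square 2, 5: +2·2° lon, +5·1° lat → SW at lon -76°, lat 55°.
Subsquare b=1, t=19: +1·0.0833333° lon, +19·0.0416667° lat → SW at lon -75.9167°, lat 55.7917°.
Cell spans 0.0833333° lon × 0.0416667° lat.
south 55.7917, north 55.8333.

55.7917, 55.8333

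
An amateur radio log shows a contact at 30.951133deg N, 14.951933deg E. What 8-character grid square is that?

JM70lw48

Shift to the Maidenhead origin (180°W, 90°S): lon 194.95193, lat 120.95113.
Field: 194.95193/20 → 9 → J, 120.95113/10 → 12 → M; chars JM.
Square: 14.95193/2 → 7, 0.95113/1 → 0; chars 70.
Subsquare: 0.95193/0.0833333 → 11 → l, 0.95113/0.0416667 → 22 → w; chars lw.
Extended square: 0.03527/0.00833333 → 4, 0.03447/0.00416667 → 8; chars 48.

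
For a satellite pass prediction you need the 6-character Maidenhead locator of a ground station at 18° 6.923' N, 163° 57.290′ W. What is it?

AK88ac

Add 180° to longitude and 90° to latitude: 16.0452, 108.1154.
Field (20°×10°, letters A–R): lon ⌊16.0452/20⌋ = 0 → A; lat ⌊108.1154/10⌋ = 10 → K.
Square (2°×1°, digits 0–9): lon ⌊16.0452/2⌋ = 8; lat ⌊8.1154/1⌋ = 8.
Subsquare (5′×2.5′, letters a–x): lon ⌊0.0452/0.0833333⌋ = 0 → a; lat ⌊0.1154/0.0416667⌋ = 2 → c.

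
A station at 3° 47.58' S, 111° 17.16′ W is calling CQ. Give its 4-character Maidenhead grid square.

DI46

Add 180° to longitude and 90° to latitude: 68.71, 86.21.
Field: 68.71/20 → 3 → D, 86.21/10 → 8 → I; chars DI.
Square: 8.71/2 → 4, 6.21/1 → 6; chars 46.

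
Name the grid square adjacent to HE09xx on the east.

Longitude subsquare x = 23; +1 → 24, wraps to 0 = a, carry into square.
Longitude square 0; +1 → 1.
The latitude characters are unchanged.

HE19ax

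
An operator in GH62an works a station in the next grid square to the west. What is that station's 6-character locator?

Longitude subsquare a = 0; −1 → -1, wraps to 23 = x, carry into square.
Longitude square 6; −1 → 5.
The latitude characters are unchanged.

GH52xn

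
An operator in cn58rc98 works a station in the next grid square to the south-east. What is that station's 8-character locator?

CN58sc07

Longitude extended square 9; +1 → 10, wraps to 0, carry into subsquare.
Longitude subsquare r = 17; +1 → 18 = s.
Latitude extended square 8; −1 → 7.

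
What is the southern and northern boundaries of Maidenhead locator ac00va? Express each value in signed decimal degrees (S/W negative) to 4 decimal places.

-70.0000, -69.9583

Field A=0, C=2: +0·20° lon, +2·10° lat → SW at lon -180°, lat -70°.
Square 0, 0: +0·2° lon, +0·1° lat → SW at lon -180°, lat -70°.
Subsquare v=21, a=0: +21·0.0833333° lon, +0·0.0416667° lat → SW at lon -178.25°, lat -70°.
Cell spans 0.0833333° lon × 0.0416667° lat.
south -70.0000, north -69.9583.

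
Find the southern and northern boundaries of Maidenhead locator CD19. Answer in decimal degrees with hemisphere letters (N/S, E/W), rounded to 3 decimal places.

51.000° S, 50.000° S

Field C=2, D=3: +2·20° lon, +3·10° lat → SW at lon -140°, lat -60°.
Square 1, 9: +1·2° lon, +9·1° lat → SW at lon -138°, lat -51°.
Cell spans 2° lon × 1° lat.
south 51.000° S, north 50.000° S.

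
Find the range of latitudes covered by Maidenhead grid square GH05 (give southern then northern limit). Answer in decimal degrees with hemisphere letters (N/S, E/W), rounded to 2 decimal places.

15.00° S, 14.00° S

Field G=6, H=7: +6·20° lon, +7·10° lat → SW at lon -60°, lat -20°.
Square 0, 5: +0·2° lon, +5·1° lat → SW at lon -60°, lat -15°.
Cell spans 2° lon × 1° lat.
south 15.00° S, north 14.00° S.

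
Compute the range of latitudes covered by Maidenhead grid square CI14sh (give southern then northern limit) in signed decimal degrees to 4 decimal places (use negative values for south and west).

-5.7083, -5.6667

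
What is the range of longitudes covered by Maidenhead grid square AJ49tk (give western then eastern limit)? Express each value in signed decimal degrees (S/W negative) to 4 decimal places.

-170.4167, -170.3333

Field A=0, J=9: +0·20° lon, +9·10° lat → SW at lon -180°, lat 0°.
Square 4, 9: +4·2° lon, +9·1° lat → SW at lon -172°, lat 9°.
Subsquare t=19, k=10: +19·0.0833333° lon, +10·0.0416667° lat → SW at lon -170.417°, lat 9.41667°.
Cell spans 0.0833333° lon × 0.0416667° lat.
west -170.4167, east -170.3333.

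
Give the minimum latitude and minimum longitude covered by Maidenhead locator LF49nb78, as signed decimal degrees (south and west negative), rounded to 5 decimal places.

-30.92500, 49.14167

Field L=11, F=5: +11·20° lon, +5·10° lat → SW at lon 40°, lat -40°.
Square 4, 9: +4·2° lon, +9·1° lat → SW at lon 48°, lat -31°.
Subsquare n=13, b=1: +13·0.0833333° lon, +1·0.0416667° lat → SW at lon 49.0833°, lat -30.9583°.
Extended square 7, 8: +7·0.00833333° lon, +8·0.00416667° lat → SW at lon 49.1417°, lat -30.925°.
latitude -30.92500, longitude 49.14167.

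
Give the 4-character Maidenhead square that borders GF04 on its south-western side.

FF93

Longitude square 0; −1 → -1, wraps to 9, carry into field.
Longitude field G = 6; −1 → 5 = F.
Latitude square 4; −1 → 3.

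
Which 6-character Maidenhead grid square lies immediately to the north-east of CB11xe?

CB21af

Longitude subsquare x = 23; +1 → 24, wraps to 0 = a, carry into square.
Longitude square 1; +1 → 2.
Latitude subsquare e = 4; +1 → 5 = f.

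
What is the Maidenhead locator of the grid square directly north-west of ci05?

BI96

Longitude square 0; −1 → -1, wraps to 9, carry into field.
Longitude field C = 2; −1 → 1 = B.
Latitude square 5; +1 → 6.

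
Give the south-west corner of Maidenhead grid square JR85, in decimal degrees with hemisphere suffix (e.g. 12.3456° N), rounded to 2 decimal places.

Field J=9, R=17: +9·20° lon, +17·10° lat → SW at lon 0°, lat 80°.
Square 8, 5: +8·2° lon, +5·1° lat → SW at lon 16°, lat 85°.
latitude 85.00° N, longitude 16.00° E.

85.00° N, 16.00° E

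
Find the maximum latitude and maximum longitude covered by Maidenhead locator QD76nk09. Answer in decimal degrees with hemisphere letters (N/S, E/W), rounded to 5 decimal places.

Field Q=16, D=3: +16·20° lon, +3·10° lat → SW at lon 140°, lat -60°.
Square 7, 6: +7·2° lon, +6·1° lat → SW at lon 154°, lat -54°.
Subsquare n=13, k=10: +13·0.0833333° lon, +10·0.0416667° lat → SW at lon 155.083°, lat -53.5833°.
Extended square 0, 9: +0·0.00833333° lon, +9·0.00416667° lat → SW at lon 155.083°, lat -53.5458°.
Cell spans 0.00833333° lon × 0.00416667° lat. NE corner is SW corner plus one full cell.
latitude 53.54167° S, longitude 155.09167° E.

53.54167° S, 155.09167° E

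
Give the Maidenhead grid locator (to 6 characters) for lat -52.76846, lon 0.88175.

Offset from 180°W / 90°S: lon 180.8818°, lat 37.2315°.
Field: 180.8818/20 → 9 → J, 37.2315/10 → 3 → D; chars JD.
Square: 0.8818/2 → 0, 7.2315/1 → 7; chars 07.
Subsquare: 0.8818/0.0833333 → 10 → k, 0.2315/0.0416667 → 5 → f; chars kf.

JD07kf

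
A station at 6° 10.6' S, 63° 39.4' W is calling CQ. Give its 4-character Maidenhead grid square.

FI83

Shift to the Maidenhead origin (180°W, 90°S): lon 116.34, lat 83.82.
Field: lon ⌊116.34/20⌋ = 5 → F; lat ⌊83.82/10⌋ = 8 → I.
Square: lon ⌊16.34/2⌋ = 8; lat ⌊3.82/1⌋ = 3.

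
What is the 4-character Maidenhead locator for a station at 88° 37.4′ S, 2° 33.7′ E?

JA11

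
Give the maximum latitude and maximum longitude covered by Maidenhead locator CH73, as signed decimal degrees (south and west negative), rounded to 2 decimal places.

-16.00, -124.00

Field C=2, H=7: +2·20° lon, +7·10° lat → SW at lon -140°, lat -20°.
Square 7, 3: +7·2° lon, +3·1° lat → SW at lon -126°, lat -17°.
Cell spans 2° lon × 1° lat. NE corner is SW corner plus one full cell.
latitude -16.00, longitude -124.00.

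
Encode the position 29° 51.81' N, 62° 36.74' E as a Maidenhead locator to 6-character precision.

ML19hu

Shift to the Maidenhead origin (180°W, 90°S): lon 242.6123, lat 119.8635.
Field (20°×10°, letters A–R): 242.6123/20 → 12 → M, 119.8635/10 → 11 → L; chars ML.
Square (2°×1°, digits 0–9): 2.6123/2 → 1, 9.8635/1 → 9; chars 19.
Subsquare (5′×2.5′, letters a–x): 0.6123/0.0833333 → 7 → h, 0.8635/0.0416667 → 20 → u; chars hu.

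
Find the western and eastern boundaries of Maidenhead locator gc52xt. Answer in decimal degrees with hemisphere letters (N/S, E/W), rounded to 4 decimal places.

Field G=6, C=2: +6·20° lon, +2·10° lat → SW at lon -60°, lat -70°.
Square 5, 2: +5·2° lon, +2·1° lat → SW at lon -50°, lat -68°.
Subsquare x=23, t=19: +23·0.0833333° lon, +19·0.0416667° lat → SW at lon -48.0833°, lat -67.2083°.
Cell spans 0.0833333° lon × 0.0416667° lat.
west 48.0833° W, east 48.0000° W.

48.0833° W, 48.0000° W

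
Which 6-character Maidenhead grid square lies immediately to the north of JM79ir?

JM79is

Latitude subsquare r = 17; +1 → 18 = s.
The longitude characters are unchanged.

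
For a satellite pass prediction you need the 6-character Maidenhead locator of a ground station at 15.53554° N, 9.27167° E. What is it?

JK45pm

Shift to the Maidenhead origin (180°W, 90°S): lon 189.2717, lat 105.5355.
Field: lon ⌊189.2717/20⌋ = 9 → J; lat ⌊105.5355/10⌋ = 10 → K.
Square: lon ⌊9.2717/2⌋ = 4; lat ⌊5.5355/1⌋ = 5.
Subsquare: lon ⌊1.2717/0.0833333⌋ = 15 → p; lat ⌊0.5355/0.0416667⌋ = 12 → m.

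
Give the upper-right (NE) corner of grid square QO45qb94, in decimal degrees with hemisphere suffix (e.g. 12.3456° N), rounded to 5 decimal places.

Field Q=16, O=14: +16·20° lon, +14·10° lat → SW at lon 140°, lat 50°.
Square 4, 5: +4·2° lon, +5·1° lat → SW at lon 148°, lat 55°.
Subsquare q=16, b=1: +16·0.0833333° lon, +1·0.0416667° lat → SW at lon 149.333°, lat 55.0417°.
Extended square 9, 4: +9·0.00833333° lon, +4·0.00416667° lat → SW at lon 149.408°, lat 55.0583°.
Cell spans 0.00833333° lon × 0.00416667° lat. NE corner is SW corner plus one full cell.
latitude 55.06250° N, longitude 149.41667° E.

55.06250° N, 149.41667° E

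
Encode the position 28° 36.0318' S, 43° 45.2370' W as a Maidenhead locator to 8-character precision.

Add 180° to longitude and 90° to latitude: 136.24605, 61.39947.
Field (20°×10°, letters A–R): lon ⌊136.24605/20⌋ = 6 → G; lat ⌊61.39947/10⌋ = 6 → G.
Square (2°×1°, digits 0–9): lon ⌊16.24605/2⌋ = 8; lat ⌊1.39947/1⌋ = 1.
Subsquare (5′×2.5′, letters a–x): lon ⌊0.24605/0.0833333⌋ = 2 → c; lat ⌊0.39947/0.0416667⌋ = 9 → j.
Extended square (30″×15″, digits 0–9): lon ⌊0.07938/0.00833333⌋ = 9; lat ⌊0.02447/0.00416667⌋ = 5.

GG81cj95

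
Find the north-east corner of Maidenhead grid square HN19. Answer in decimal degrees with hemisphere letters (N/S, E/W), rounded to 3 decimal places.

50.000° N, 36.000° W

Field H=7, N=13: +7·20° lon, +13·10° lat → SW at lon -40°, lat 40°.
Square 1, 9: +1·2° lon, +9·1° lat → SW at lon -38°, lat 49°.
Cell spans 2° lon × 1° lat. NE corner is SW corner plus one full cell.
latitude 50.000° N, longitude 36.000° W.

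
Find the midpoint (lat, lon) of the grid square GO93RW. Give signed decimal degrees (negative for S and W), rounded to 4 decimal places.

53.9375, -40.5417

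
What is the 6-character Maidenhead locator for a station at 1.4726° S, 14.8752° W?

Shift to the Maidenhead origin (180°W, 90°S): lon 165.1248, lat 88.5274.
Field: 165.1248/20 → 8 → I, 88.5274/10 → 8 → I; chars II.
Square: 5.1248/2 → 2, 8.5274/1 → 8; chars 28.
Subsquare: 1.1248/0.0833333 → 13 → n, 0.5274/0.0416667 → 12 → m; chars nm.

II28nm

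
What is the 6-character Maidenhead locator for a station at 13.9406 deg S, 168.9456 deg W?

Add 180° to longitude and 90° to latitude: 11.0544, 76.0594.
Field: lon ⌊11.0544/20⌋ = 0 → A; lat ⌊76.0594/10⌋ = 7 → H.
Square: lon ⌊11.0544/2⌋ = 5; lat ⌊6.0594/1⌋ = 6.
Subsquare: lon ⌊1.0544/0.0833333⌋ = 12 → m; lat ⌊0.0594/0.0416667⌋ = 1 → b.

AH56mb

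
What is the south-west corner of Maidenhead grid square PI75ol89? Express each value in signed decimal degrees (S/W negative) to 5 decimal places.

-4.50417, 135.23333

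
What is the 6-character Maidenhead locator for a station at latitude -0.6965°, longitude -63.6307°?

FI89eh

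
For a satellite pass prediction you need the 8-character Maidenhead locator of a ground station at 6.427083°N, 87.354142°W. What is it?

Shift to the Maidenhead origin (180°W, 90°S): lon 92.64586, lat 96.42708.
Field: lon ⌊92.64586/20⌋ = 4 → E; lat ⌊96.42708/10⌋ = 9 → J.
Square: lon ⌊12.64586/2⌋ = 6; lat ⌊6.42708/1⌋ = 6.
Subsquare: lon ⌊0.64586/0.0833333⌋ = 7 → h; lat ⌊0.42708/0.0416667⌋ = 10 → k.
Extended square: lon ⌊0.06252/0.00833333⌋ = 7; lat ⌊0.01042/0.00416667⌋ = 2.

EJ66hk72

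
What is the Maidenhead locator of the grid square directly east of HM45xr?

Longitude subsquare x = 23; +1 → 24, wraps to 0 = a, carry into square.
Longitude square 4; +1 → 5.
The latitude characters are unchanged.

HM55ar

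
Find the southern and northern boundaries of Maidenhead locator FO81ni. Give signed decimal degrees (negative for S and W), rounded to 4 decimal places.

51.3333, 51.3750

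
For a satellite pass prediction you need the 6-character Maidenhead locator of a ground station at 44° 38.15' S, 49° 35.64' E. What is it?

LE45ti

Offset from 180°W / 90°S: lon 229.5940°, lat 45.3642°.
Field: lon ⌊229.5940/20⌋ = 11 → L; lat ⌊45.3642/10⌋ = 4 → E.
Square: lon ⌊9.5940/2⌋ = 4; lat ⌊5.3642/1⌋ = 5.
Subsquare: lon ⌊1.5940/0.0833333⌋ = 19 → t; lat ⌊0.3642/0.0416667⌋ = 8 → i.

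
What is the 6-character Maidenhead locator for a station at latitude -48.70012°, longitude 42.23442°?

Offset from 180°W / 90°S: lon 222.2344°, lat 41.2999°.
Field (20°×10°, letters A–R): 222.2344/20 → 11 → L, 41.2999/10 → 4 → E; chars LE.
Square (2°×1°, digits 0–9): 2.2344/2 → 1, 1.2999/1 → 1; chars 11.
Subsquare (5′×2.5′, letters a–x): 0.2344/0.0833333 → 2 → c, 0.2999/0.0416667 → 7 → h; chars ch.

LE11ch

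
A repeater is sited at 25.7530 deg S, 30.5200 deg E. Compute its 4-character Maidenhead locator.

KG54

Add 180° to longitude and 90° to latitude: 210.52, 64.25.
Field (20°×10°, letters A–R): 210.52/20 → 10 → K, 64.25/10 → 6 → G; chars KG.
Square (2°×1°, digits 0–9): 10.52/2 → 5, 4.25/1 → 4; chars 54.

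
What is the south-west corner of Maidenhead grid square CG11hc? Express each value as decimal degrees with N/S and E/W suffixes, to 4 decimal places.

Field C=2, G=6: +2·20° lon, +6·10° lat → SW at lon -140°, lat -30°.
Square 1, 1: +1·2° lon, +1·1° lat → SW at lon -138°, lat -29°.
Subsquare h=7, c=2: +7·0.0833333° lon, +2·0.0416667° lat → SW at lon -137.417°, lat -28.9167°.
latitude 28.9167° S, longitude 137.4167° W.

28.9167° S, 137.4167° W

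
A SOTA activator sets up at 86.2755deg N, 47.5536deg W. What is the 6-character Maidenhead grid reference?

Add 180° to longitude and 90° to latitude: 132.4464, 176.2755.
Field: 132.4464/20 → 6 → G, 176.2755/10 → 17 → R; chars GR.
Square: 12.4464/2 → 6, 6.2755/1 → 6; chars 66.
Subsquare: 0.4464/0.0833333 → 5 → f, 0.2755/0.0416667 → 6 → g; chars fg.

GR66fg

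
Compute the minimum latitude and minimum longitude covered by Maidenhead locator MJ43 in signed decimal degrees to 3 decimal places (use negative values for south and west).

3.000, 68.000

Field M=12, J=9: +12·20° lon, +9·10° lat → SW at lon 60°, lat 0°.
Square 4, 3: +4·2° lon, +3·1° lat → SW at lon 68°, lat 3°.
latitude 3.000, longitude 68.000.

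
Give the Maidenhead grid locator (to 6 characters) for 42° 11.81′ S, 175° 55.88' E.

Shift to the Maidenhead origin (180°W, 90°S): lon 355.9313, lat 47.8032.
Field: 355.9313/20 → 17 → R, 47.8032/10 → 4 → E; chars RE.
Square: 15.9313/2 → 7, 7.8032/1 → 7; chars 77.
Subsquare: 1.9313/0.0833333 → 23 → x, 0.8032/0.0416667 → 19 → t; chars xt.

RE77xt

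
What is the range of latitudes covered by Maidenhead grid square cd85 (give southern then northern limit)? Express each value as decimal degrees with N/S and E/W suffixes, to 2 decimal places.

55.00° S, 54.00° S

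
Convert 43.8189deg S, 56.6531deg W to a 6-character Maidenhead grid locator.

GE16qe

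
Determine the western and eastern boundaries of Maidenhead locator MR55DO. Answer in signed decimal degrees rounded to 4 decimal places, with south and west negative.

70.2500, 70.3333

Field M=12, R=17: +12·20° lon, +17·10° lat → SW at lon 60°, lat 80°.
Square 5, 5: +5·2° lon, +5·1° lat → SW at lon 70°, lat 85°.
Subsquare d=3, o=14: +3·0.0833333° lon, +14·0.0416667° lat → SW at lon 70.25°, lat 85.5833°.
Cell spans 0.0833333° lon × 0.0416667° lat.
west 70.2500, east 70.3333.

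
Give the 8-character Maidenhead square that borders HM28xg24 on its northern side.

Latitude extended square 4; +1 → 5.
The longitude characters are unchanged.

HM28xg25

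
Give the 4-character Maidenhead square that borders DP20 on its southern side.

DO29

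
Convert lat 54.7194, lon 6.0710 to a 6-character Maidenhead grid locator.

Add 180° to longitude and 90° to latitude: 186.0710, 144.7194.
Field (20°×10°, letters A–R): lon ⌊186.0710/20⌋ = 9 → J; lat ⌊144.7194/10⌋ = 14 → O.
Square (2°×1°, digits 0–9): lon ⌊6.0710/2⌋ = 3; lat ⌊4.7194/1⌋ = 4.
Subsquare (5′×2.5′, letters a–x): lon ⌊0.0710/0.0833333⌋ = 0 → a; lat ⌊0.7194/0.0416667⌋ = 17 → r.

JO34ar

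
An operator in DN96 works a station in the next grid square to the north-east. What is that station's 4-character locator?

EN07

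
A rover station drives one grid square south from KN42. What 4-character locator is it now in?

Latitude square 2; −1 → 1.
The longitude characters are unchanged.

KN41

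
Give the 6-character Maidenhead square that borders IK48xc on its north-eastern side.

Longitude subsquare x = 23; +1 → 24, wraps to 0 = a, carry into square.
Longitude square 4; +1 → 5.
Latitude subsquare c = 2; +1 → 3 = d.

IK58ad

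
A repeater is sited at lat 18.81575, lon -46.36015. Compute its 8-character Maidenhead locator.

GK68tt65

Add 180° to longitude and 90° to latitude: 133.63985, 108.81575.
Field: 133.63985/20 → 6 → G, 108.81575/10 → 10 → K; chars GK.
Square: 13.63985/2 → 6, 8.81575/1 → 8; chars 68.
Subsquare: 1.63985/0.0833333 → 19 → t, 0.81575/0.0416667 → 19 → t; chars tt.
Extended square: 0.05652/0.00833333 → 6, 0.02408/0.00416667 → 5; chars 65.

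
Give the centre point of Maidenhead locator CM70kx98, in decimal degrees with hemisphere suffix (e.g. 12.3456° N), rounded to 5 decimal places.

30.99375° N, 125.08750° W

Field C=2, M=12: +2·20° lon, +12·10° lat → SW at lon -140°, lat 30°.
Square 7, 0: +7·2° lon, +0·1° lat → SW at lon -126°, lat 30°.
Subsquare k=10, x=23: +10·0.0833333° lon, +23·0.0416667° lat → SW at lon -125.167°, lat 30.9583°.
Extended square 9, 8: +9·0.00833333° lon, +8·0.00416667° lat → SW at lon -125.092°, lat 30.9917°.
Cell spans 0.00833333° lon × 0.00416667° lat. Centre is SW corner plus half of each.
latitude 30.99375° N, longitude 125.08750° W.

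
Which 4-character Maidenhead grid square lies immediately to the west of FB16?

Longitude square 1; −1 → 0.
The latitude characters are unchanged.

FB06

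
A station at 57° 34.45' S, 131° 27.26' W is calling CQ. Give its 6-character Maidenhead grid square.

CD42gk

Add 180° to longitude and 90° to latitude: 48.5457, 32.4258.
Field (20°×10°, letters A–R): lon ⌊48.5457/20⌋ = 2 → C; lat ⌊32.4258/10⌋ = 3 → D.
Square (2°×1°, digits 0–9): lon ⌊8.5457/2⌋ = 4; lat ⌊2.4258/1⌋ = 2.
Subsquare (5′×2.5′, letters a–x): lon ⌊0.5457/0.0833333⌋ = 6 → g; lat ⌊0.4258/0.0416667⌋ = 10 → k.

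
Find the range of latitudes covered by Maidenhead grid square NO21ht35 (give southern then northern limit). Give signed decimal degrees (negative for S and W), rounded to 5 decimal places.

Field N=13, O=14: +13·20° lon, +14·10° lat → SW at lon 80°, lat 50°.
Square 2, 1: +2·2° lon, +1·1° lat → SW at lon 84°, lat 51°.
Subsquare h=7, t=19: +7·0.0833333° lon, +19·0.0416667° lat → SW at lon 84.5833°, lat 51.7917°.
Extended square 3, 5: +3·0.00833333° lon, +5·0.00416667° lat → SW at lon 84.6083°, lat 51.8125°.
Cell spans 0.00833333° lon × 0.00416667° lat.
south 51.81250, north 51.81667.

51.81250, 51.81667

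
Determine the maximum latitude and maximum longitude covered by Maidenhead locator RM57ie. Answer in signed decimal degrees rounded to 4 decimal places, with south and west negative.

37.2083, 170.7500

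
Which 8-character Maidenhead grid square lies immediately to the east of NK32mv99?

NK32nv09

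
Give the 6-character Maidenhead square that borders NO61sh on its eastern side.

Longitude subsquare s = 18; +1 → 19 = t.
The latitude characters are unchanged.

NO61th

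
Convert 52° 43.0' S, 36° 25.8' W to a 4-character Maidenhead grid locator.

HD17

Shift to the Maidenhead origin (180°W, 90°S): lon 143.57, lat 37.28.
Field: 143.57/20 → 7 → H, 37.28/10 → 3 → D; chars HD.
Square: 3.57/2 → 1, 7.28/1 → 7; chars 17.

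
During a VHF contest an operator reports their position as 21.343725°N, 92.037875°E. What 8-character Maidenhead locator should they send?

NL61ai42

Shift to the Maidenhead origin (180°W, 90°S): lon 272.03787, lat 111.34373.
Field: 272.03787/20 → 13 → N, 111.34373/10 → 11 → L; chars NL.
Square: 12.03787/2 → 6, 1.34373/1 → 1; chars 61.
Subsquare: 0.03787/0.0833333 → 0 → a, 0.34373/0.0416667 → 8 → i; chars ai.
Extended square: 0.03787/0.00833333 → 4, 0.01039/0.00416667 → 2; chars 42.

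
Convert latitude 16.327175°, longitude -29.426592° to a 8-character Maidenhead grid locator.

HK56gh88

Offset from 180°W / 90°S: lon 150.57341°, lat 106.32717°.
Field: 150.57341/20 → 7 → H, 106.32717/10 → 10 → K; chars HK.
Square: 10.57341/2 → 5, 6.32717/1 → 6; chars 56.
Subsquare: 0.57341/0.0833333 → 6 → g, 0.32717/0.0416667 → 7 → h; chars gh.
Extended square: 0.07341/0.00833333 → 8, 0.03551/0.00416667 → 8; chars 88.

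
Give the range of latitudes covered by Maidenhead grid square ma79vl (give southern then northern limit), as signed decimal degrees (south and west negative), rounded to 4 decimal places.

-80.5417, -80.5000

Field M=12, A=0: +12·20° lon, +0·10° lat → SW at lon 60°, lat -90°.
Square 7, 9: +7·2° lon, +9·1° lat → SW at lon 74°, lat -81°.
Subsquare v=21, l=11: +21·0.0833333° lon, +11·0.0416667° lat → SW at lon 75.75°, lat -80.5417°.
Cell spans 0.0833333° lon × 0.0416667° lat.
south -80.5417, north -80.5000.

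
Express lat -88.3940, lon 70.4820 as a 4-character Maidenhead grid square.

MA51

Offset from 180°W / 90°S: lon 250.48°, lat 1.61°.
Field: lon ⌊250.48/20⌋ = 12 → M; lat ⌊1.61/10⌋ = 0 → A.
Square: lon ⌊10.48/2⌋ = 5; lat ⌊1.61/1⌋ = 1.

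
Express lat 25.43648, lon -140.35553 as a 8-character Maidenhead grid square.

Shift to the Maidenhead origin (180°W, 90°S): lon 39.64447, lat 115.43648.
Field: 39.64447/20 → 1 → B, 115.43648/10 → 11 → L; chars BL.
Square: 19.64447/2 → 9, 5.43648/1 → 5; chars 95.
Subsquare: 1.64447/0.0833333 → 19 → t, 0.43648/0.0416667 → 10 → k; chars tk.
Extended square: 0.06114/0.00833333 → 7, 0.01981/0.00416667 → 4; chars 74.

BL95tk74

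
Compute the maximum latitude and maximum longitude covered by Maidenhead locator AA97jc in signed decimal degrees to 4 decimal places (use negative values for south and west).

-82.8750, -161.1667

Field A=0, A=0: +0·20° lon, +0·10° lat → SW at lon -180°, lat -90°.
Square 9, 7: +9·2° lon, +7·1° lat → SW at lon -162°, lat -83°.
Subsquare j=9, c=2: +9·0.0833333° lon, +2·0.0416667° lat → SW at lon -161.25°, lat -82.9167°.
Cell spans 0.0833333° lon × 0.0416667° lat. NE corner is SW corner plus one full cell.
latitude -82.8750, longitude -161.1667.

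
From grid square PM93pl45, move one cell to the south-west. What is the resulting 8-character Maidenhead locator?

Longitude extended square 4; −1 → 3.
Latitude extended square 5; −1 → 4.

PM93pl34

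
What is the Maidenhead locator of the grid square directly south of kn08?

Latitude square 8; −1 → 7.
The longitude characters are unchanged.

KN07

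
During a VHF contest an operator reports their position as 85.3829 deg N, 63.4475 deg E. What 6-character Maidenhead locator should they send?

MR15rj

Offset from 180°W / 90°S: lon 243.4475°, lat 175.3829°.
Field: 243.4475/20 → 12 → M, 175.3829/10 → 17 → R; chars MR.
Square: 3.4475/2 → 1, 5.3829/1 → 5; chars 15.
Subsquare: 1.4475/0.0833333 → 17 → r, 0.3829/0.0416667 → 9 → j; chars rj.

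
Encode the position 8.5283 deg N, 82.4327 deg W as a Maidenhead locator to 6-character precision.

EJ88sm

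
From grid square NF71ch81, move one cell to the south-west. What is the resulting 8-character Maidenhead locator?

NF71ch70

Longitude extended square 8; −1 → 7.
Latitude extended square 1; −1 → 0.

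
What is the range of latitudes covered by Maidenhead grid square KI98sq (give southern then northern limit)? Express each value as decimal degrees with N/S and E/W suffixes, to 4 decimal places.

Field K=10, I=8: +10·20° lon, +8·10° lat → SW at lon 20°, lat -10°.
Square 9, 8: +9·2° lon, +8·1° lat → SW at lon 38°, lat -2°.
Subsquare s=18, q=16: +18·0.0833333° lon, +16·0.0416667° lat → SW at lon 39.5°, lat -1.33333°.
Cell spans 0.0833333° lon × 0.0416667° lat.
south 1.3333° S, north 1.2917° S.

1.3333° S, 1.2917° S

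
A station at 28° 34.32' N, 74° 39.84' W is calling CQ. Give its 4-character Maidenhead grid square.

Shift to the Maidenhead origin (180°W, 90°S): lon 105.34, lat 118.57.
Field (20°×10°, letters A–R): lon ⌊105.34/20⌋ = 5 → F; lat ⌊118.57/10⌋ = 11 → L.
Square (2°×1°, digits 0–9): lon ⌊5.34/2⌋ = 2; lat ⌊8.57/1⌋ = 8.

FL28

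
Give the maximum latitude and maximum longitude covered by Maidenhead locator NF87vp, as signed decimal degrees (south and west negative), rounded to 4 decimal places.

-32.3333, 97.8333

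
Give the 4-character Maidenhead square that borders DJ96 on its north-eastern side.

EJ07

Longitude square 9; +1 → 10, wraps to 0, carry into field.
Longitude field D = 3; +1 → 4 = E.
Latitude square 6; +1 → 7.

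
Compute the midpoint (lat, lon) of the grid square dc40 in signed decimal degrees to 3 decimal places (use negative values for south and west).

-69.500, -111.000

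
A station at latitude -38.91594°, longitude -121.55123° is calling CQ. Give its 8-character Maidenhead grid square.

CF91fc30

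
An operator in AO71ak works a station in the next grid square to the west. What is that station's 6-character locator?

AO61xk

Longitude subsquare a = 0; −1 → -1, wraps to 23 = x, carry into square.
Longitude square 7; −1 → 6.
The latitude characters are unchanged.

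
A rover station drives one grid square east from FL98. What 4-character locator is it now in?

Longitude square 9; +1 → 10, wraps to 0, carry into field.
Longitude field F = 5; +1 → 6 = G.
The latitude characters are unchanged.

GL08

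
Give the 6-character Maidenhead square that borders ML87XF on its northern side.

ML87xg

Latitude subsquare f = 5; +1 → 6 = g.
The longitude characters are unchanged.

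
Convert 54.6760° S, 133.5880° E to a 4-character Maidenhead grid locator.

Add 180° to longitude and 90° to latitude: 313.59, 35.32.
Field: 313.59/20 → 15 → P, 35.32/10 → 3 → D; chars PD.
Square: 13.59/2 → 6, 5.32/1 → 5; chars 65.

PD65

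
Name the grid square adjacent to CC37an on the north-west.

CC27xo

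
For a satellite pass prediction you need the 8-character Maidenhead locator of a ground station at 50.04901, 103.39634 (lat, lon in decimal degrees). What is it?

Shift to the Maidenhead origin (180°W, 90°S): lon 283.39634, lat 140.04901.
Field (20°×10°, letters A–R): lon ⌊283.39634/20⌋ = 14 → O; lat ⌊140.04901/10⌋ = 14 → O.
Square (2°×1°, digits 0–9): lon ⌊3.39634/2⌋ = 1; lat ⌊0.04901/1⌋ = 0.
Subsquare (5′×2.5′, letters a–x): lon ⌊1.39634/0.0833333⌋ = 16 → q; lat ⌊0.04901/0.0416667⌋ = 1 → b.
Extended square (30″×15″, digits 0–9): lon ⌊0.06301/0.00833333⌋ = 7; lat ⌊0.00734/0.00416667⌋ = 1.

OO10qb71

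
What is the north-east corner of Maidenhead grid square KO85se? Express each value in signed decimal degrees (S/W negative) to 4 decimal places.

55.2083, 37.5833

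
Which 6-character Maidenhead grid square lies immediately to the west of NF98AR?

Longitude subsquare a = 0; −1 → -1, wraps to 23 = x, carry into square.
Longitude square 9; −1 → 8.
The latitude characters are unchanged.

NF88xr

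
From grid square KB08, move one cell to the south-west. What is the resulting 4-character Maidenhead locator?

JB97

Longitude square 0; −1 → -1, wraps to 9, carry into field.
Longitude field K = 10; −1 → 9 = J.
Latitude square 8; −1 → 7.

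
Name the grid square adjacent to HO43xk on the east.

Longitude subsquare x = 23; +1 → 24, wraps to 0 = a, carry into square.
Longitude square 4; +1 → 5.
The latitude characters are unchanged.

HO53ak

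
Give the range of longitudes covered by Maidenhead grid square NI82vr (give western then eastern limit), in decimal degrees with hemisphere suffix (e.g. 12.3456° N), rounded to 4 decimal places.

Field N=13, I=8: +13·20° lon, +8·10° lat → SW at lon 80°, lat -10°.
Square 8, 2: +8·2° lon, +2·1° lat → SW at lon 96°, lat -8°.
Subsquare v=21, r=17: +21·0.0833333° lon, +17·0.0416667° lat → SW at lon 97.75°, lat -7.29167°.
Cell spans 0.0833333° lon × 0.0416667° lat.
west 97.7500° E, east 97.8333° E.

97.7500° E, 97.8333° E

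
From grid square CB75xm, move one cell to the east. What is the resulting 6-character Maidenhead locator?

CB85am

Longitude subsquare x = 23; +1 → 24, wraps to 0 = a, carry into square.
Longitude square 7; +1 → 8.
The latitude characters are unchanged.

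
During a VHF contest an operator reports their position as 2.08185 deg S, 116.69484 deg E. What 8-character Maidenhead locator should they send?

OI87iw30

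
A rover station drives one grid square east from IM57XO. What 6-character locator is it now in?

IM67ao

Longitude subsquare x = 23; +1 → 24, wraps to 0 = a, carry into square.
Longitude square 5; +1 → 6.
The latitude characters are unchanged.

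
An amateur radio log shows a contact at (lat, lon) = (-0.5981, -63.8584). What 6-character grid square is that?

FI89bj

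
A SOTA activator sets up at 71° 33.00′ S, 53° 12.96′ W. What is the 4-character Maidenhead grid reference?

Add 180° to longitude and 90° to latitude: 126.78, 18.45.
Field: 126.78/20 → 6 → G, 18.45/10 → 1 → B; chars GB.
Square: 6.78/2 → 3, 8.45/1 → 8; chars 38.

GB38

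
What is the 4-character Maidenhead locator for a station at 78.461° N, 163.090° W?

AQ88

Add 180° to longitude and 90° to latitude: 16.91, 168.46.
Field: lon ⌊16.91/20⌋ = 0 → A; lat ⌊168.46/10⌋ = 16 → Q.
Square: lon ⌊16.91/2⌋ = 8; lat ⌊8.46/1⌋ = 8.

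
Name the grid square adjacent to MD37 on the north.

MD38

Latitude square 7; +1 → 8.
The longitude characters are unchanged.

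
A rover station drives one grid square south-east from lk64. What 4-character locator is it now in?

Longitude square 6; +1 → 7.
Latitude square 4; −1 → 3.

LK73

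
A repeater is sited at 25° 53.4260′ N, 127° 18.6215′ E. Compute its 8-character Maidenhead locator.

Shift to the Maidenhead origin (180°W, 90°S): lon 307.31036, lat 115.89043.
Field: lon ⌊307.31036/20⌋ = 15 → P; lat ⌊115.89043/10⌋ = 11 → L.
Square: lon ⌊7.31036/2⌋ = 3; lat ⌊5.89043/1⌋ = 5.
Subsquare: lon ⌊1.31036/0.0833333⌋ = 15 → p; lat ⌊0.89043/0.0416667⌋ = 21 → v.
Extended square: lon ⌊0.06036/0.00833333⌋ = 7; lat ⌊0.01543/0.00416667⌋ = 3.

PL35pv73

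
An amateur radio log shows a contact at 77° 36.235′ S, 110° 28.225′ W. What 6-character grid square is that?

DB42sj

Offset from 180°W / 90°S: lon 69.5296°, lat 12.3961°.
Field: lon ⌊69.5296/20⌋ = 3 → D; lat ⌊12.3961/10⌋ = 1 → B.
Square: lon ⌊9.5296/2⌋ = 4; lat ⌊2.3961/1⌋ = 2.
Subsquare: lon ⌊1.5296/0.0833333⌋ = 18 → s; lat ⌊0.3961/0.0416667⌋ = 9 → j.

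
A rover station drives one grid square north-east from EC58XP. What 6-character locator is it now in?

EC68aq

Longitude subsquare x = 23; +1 → 24, wraps to 0 = a, carry into square.
Longitude square 5; +1 → 6.
Latitude subsquare p = 15; +1 → 16 = q.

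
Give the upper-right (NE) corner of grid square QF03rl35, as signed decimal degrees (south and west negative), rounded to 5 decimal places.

-36.51667, 141.45000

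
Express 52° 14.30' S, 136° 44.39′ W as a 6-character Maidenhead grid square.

CD17ps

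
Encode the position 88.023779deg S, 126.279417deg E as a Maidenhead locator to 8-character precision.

PA31dx34

Offset from 180°W / 90°S: lon 306.27942°, lat 1.97622°.
Field (20°×10°, letters A–R): 306.27942/20 → 15 → P, 1.97622/10 → 0 → A; chars PA.
Square (2°×1°, digits 0–9): 6.27942/2 → 3, 1.97622/1 → 1; chars 31.
Subsquare (5′×2.5′, letters a–x): 0.27942/0.0833333 → 3 → d, 0.97622/0.0416667 → 23 → x; chars dx.
Extended square (30″×15″, digits 0–9): 0.02942/0.00833333 → 3, 0.01789/0.00416667 → 4; chars 34.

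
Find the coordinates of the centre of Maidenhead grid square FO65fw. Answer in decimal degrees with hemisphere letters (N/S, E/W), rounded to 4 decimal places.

55.9375° N, 67.5417° W

Field F=5, O=14: +5·20° lon, +14·10° lat → SW at lon -80°, lat 50°.
Square 6, 5: +6·2° lon, +5·1° lat → SW at lon -68°, lat 55°.
Subsquare f=5, w=22: +5·0.0833333° lon, +22·0.0416667° lat → SW at lon -67.5833°, lat 55.9167°.
Cell spans 0.0833333° lon × 0.0416667° lat. Centre is SW corner plus half of each.
latitude 55.9375° N, longitude 67.5417° W.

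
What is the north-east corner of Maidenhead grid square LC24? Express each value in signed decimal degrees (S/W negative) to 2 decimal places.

Field L=11, C=2: +11·20° lon, +2·10° lat → SW at lon 40°, lat -70°.
Square 2, 4: +2·2° lon, +4·1° lat → SW at lon 44°, lat -66°.
Cell spans 2° lon × 1° lat. NE corner is SW corner plus one full cell.
latitude -65.00, longitude 46.00.

-65.00, 46.00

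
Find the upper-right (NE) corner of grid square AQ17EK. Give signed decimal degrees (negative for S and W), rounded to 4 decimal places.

77.4583, -177.5833

Field A=0, Q=16: +0·20° lon, +16·10° lat → SW at lon -180°, lat 70°.
Square 1, 7: +1·2° lon, +7·1° lat → SW at lon -178°, lat 77°.
Subsquare e=4, k=10: +4·0.0833333° lon, +10·0.0416667° lat → SW at lon -177.667°, lat 77.4167°.
Cell spans 0.0833333° lon × 0.0416667° lat. NE corner is SW corner plus one full cell.
latitude 77.4583, longitude -177.5833.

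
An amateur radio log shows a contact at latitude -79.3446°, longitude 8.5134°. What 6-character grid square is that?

JB40gp

Offset from 180°W / 90°S: lon 188.5134°, lat 10.6554°.
Field (20°×10°, letters A–R): lon ⌊188.5134/20⌋ = 9 → J; lat ⌊10.6554/10⌋ = 1 → B.
Square (2°×1°, digits 0–9): lon ⌊8.5134/2⌋ = 4; lat ⌊0.6554/1⌋ = 0.
Subsquare (5′×2.5′, letters a–x): lon ⌊0.5134/0.0833333⌋ = 6 → g; lat ⌊0.6554/0.0416667⌋ = 15 → p.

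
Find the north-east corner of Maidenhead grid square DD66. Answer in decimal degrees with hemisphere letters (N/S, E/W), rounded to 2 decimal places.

Field D=3, D=3: +3·20° lon, +3·10° lat → SW at lon -120°, lat -60°.
Square 6, 6: +6·2° lon, +6·1° lat → SW at lon -108°, lat -54°.
Cell spans 2° lon × 1° lat. NE corner is SW corner plus one full cell.
latitude 53.00° S, longitude 106.00° W.

53.00° S, 106.00° W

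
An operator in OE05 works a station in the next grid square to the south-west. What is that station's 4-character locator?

NE94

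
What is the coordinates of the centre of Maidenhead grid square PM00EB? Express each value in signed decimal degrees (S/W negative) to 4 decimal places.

Field P=15, M=12: +15·20° lon, +12·10° lat → SW at lon 120°, lat 30°.
Square 0, 0: +0·2° lon, +0·1° lat → SW at lon 120°, lat 30°.
Subsquare e=4, b=1: +4·0.0833333° lon, +1·0.0416667° lat → SW at lon 120.333°, lat 30.0417°.
Cell spans 0.0833333° lon × 0.0416667° lat. Centre is SW corner plus half of each.
latitude 30.0625, longitude 120.3750.

30.0625, 120.3750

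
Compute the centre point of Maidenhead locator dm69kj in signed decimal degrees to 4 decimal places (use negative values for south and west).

39.3958, -107.1250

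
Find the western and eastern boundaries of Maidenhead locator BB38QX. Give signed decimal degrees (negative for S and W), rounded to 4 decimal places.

-152.6667, -152.5833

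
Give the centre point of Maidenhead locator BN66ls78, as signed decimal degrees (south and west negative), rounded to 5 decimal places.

Field B=1, N=13: +1·20° lon, +13·10° lat → SW at lon -160°, lat 40°.
Square 6, 6: +6·2° lon, +6·1° lat → SW at lon -148°, lat 46°.
Subsquare l=11, s=18: +11·0.0833333° lon, +18·0.0416667° lat → SW at lon -147.083°, lat 46.75°.
Extended square 7, 8: +7·0.00833333° lon, +8·0.00416667° lat → SW at lon -147.025°, lat 46.7833°.
Cell spans 0.00833333° lon × 0.00416667° lat. Centre is SW corner plus half of each.
latitude 46.78542, longitude -147.02083.

46.78542, -147.02083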